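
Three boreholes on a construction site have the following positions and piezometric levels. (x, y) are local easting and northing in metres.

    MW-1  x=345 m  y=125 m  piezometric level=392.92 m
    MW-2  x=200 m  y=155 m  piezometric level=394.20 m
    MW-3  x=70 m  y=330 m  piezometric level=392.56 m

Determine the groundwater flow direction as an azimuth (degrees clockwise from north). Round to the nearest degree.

With h = a·x + b·y + c and MW-1 as origin, the differences give:
  (-145)·a + 30·b = +1.28
  (-275)·a + 205·b = -0.36
Eliminate b (×205 and ×30, subtract): -21475·a = 273.200 → a = ∂h/∂x = -0.01272
Back-substitute: b = ∂h/∂y = -0.01882.
Flow direction (−∇h) has components (+0.01272 E, +0.01882 N).
Azimuth = atan2(E, N) = atan2(+0.01272, +0.01882) = 34.1° ≈ 034°.

034°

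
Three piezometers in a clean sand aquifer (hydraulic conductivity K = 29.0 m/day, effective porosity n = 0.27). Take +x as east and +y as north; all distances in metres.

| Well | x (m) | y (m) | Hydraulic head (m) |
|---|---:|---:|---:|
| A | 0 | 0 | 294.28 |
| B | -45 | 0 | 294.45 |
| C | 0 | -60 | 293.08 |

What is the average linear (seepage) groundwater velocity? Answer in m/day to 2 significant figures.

∂h/∂x = (294.45 − 294.28) / (-45 − 0) = -0.003778
∂h/∂y = (293.08 − 294.28) / (-60 − 0) = +0.02000
|∇h| = √(-0.003778² + 0.02000²) = 0.02035
Seepage velocity v = K·i/n = 29.0 × 0.02035 / 0.27 = 2.186 m/day.

2.2 m/day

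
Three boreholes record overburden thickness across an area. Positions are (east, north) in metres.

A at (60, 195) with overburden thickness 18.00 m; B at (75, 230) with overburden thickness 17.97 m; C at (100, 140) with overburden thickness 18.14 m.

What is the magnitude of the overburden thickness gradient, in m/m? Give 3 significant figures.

0.00208 m/m

Three-point gradient (reference A): Δ to B = (15, 35, -0.03), Δ to C = (40, -55, +0.14).
∂d/∂x = +0.001461, ∂d/∂y = -0.001483 (det = -2225).
|∇f| = √(0.001461² + -0.001483²) = 0.002082 m/m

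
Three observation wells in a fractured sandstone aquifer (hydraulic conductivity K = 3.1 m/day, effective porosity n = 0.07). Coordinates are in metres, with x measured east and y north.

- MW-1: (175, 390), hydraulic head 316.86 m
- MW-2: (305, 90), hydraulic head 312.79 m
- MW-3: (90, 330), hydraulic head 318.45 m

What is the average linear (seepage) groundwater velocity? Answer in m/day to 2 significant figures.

0.98 m/day

Taking MW-1 as reference: MW-2−MW-1 = (130, -300, -4.07); MW-3−MW-1 = (-85, -60, +1.59).
Solve a·Δx + b·Δy = Δh: det = 130·(-60) − (-85)·(-300) = -33300.
∂h/∂x = [(-4.07)·(-60) − (+1.59)·(-300)] / -33300 = -0.02166
∂h/∂y = [130·(+1.59) − (-85)·(-4.07)] / -33300 = +0.004182
|∇h| = √(-0.02166² + 0.004182²) = 0.02206
Seepage velocity v = K·i/n = 3.1 × 0.02206 / 0.07 = 0.9769 m/day.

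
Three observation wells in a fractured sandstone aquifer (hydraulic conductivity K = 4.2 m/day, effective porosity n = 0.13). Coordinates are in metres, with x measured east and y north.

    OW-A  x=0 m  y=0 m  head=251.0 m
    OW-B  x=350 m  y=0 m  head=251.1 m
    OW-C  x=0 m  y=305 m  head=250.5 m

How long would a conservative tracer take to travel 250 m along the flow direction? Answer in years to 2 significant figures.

13 years

∂h/∂x = (251.1 − 251.0) / (350 − 0) = +0.0002857
∂h/∂y = (250.5 − 251.0) / (305 − 0) = -0.001639
|∇h| = √(0.0002857² + -0.001639²) = 0.001664
Seepage velocity v = K·i/n = 4.2 × 0.001664 / 0.13 = 0.05376 m/day.
t = 250 / 0.05376 = 4650 days = 12.7 years.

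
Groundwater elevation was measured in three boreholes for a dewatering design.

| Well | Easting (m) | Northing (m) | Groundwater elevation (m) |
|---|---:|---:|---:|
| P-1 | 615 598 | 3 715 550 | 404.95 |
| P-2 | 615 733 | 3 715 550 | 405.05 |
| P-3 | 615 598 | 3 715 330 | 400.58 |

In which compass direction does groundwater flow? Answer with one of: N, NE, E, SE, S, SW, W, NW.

∂h/∂x = (405.05 − 404.95) / (615733 − 615598) = +0.0007407
∂h/∂y = (400.58 − 404.95) / (3715330 − 3715550) = +0.01986
Flow = −∇h = (-0.0007407 east, -0.01986 north), which points south.

S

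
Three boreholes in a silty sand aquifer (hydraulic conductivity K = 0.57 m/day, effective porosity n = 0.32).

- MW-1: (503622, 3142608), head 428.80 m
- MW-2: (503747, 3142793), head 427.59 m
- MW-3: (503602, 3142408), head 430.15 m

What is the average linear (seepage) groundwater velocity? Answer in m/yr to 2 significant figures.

4.4 m/yr

Three-point gradient (reference MW-1): Δ to MW-2 = (125, 185, -1.21), Δ to MW-3 = (-20, -200, +1.35).
∂h/∂x = +0.0003638, ∂h/∂y = -0.006786 (det = -21300).
|∇h| = √(0.0003638² + -0.006786²) = 0.006796
Seepage velocity v = K·i/n = 0.57 × 0.006796 / 0.32 = 0.01211 m/day = 4.423 m/yr.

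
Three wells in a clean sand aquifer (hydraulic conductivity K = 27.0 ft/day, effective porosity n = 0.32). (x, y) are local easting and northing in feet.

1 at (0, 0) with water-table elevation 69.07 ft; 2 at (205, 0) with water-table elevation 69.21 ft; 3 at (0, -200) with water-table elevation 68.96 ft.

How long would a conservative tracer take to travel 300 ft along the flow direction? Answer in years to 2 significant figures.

11 years

∂h/∂x = (69.21 − 69.07) / (205 − 0) = +0.0006829
∂h/∂y = (68.96 − 69.07) / (-200 − 0) = +0.0005500
|∇h| = √(0.0006829² + 0.0005500²) = 0.0008768
Seepage velocity v = K·i/n = 27.0 × 0.0008768 / 0.32 = 0.07398 ft/day.
t = 300 / 0.07398 = 4055 days = 11.1 years.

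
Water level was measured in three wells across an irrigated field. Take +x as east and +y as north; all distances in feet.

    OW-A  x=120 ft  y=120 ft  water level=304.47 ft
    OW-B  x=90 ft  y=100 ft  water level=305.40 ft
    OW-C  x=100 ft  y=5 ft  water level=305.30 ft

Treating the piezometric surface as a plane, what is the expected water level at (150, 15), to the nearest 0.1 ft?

303.8 ft

Three-point gradient (reference OW-A): Δ to OW-B = (-30, -20, +0.93), Δ to OW-C = (-20, -115, +0.83).
∂h/∂x = -0.02962, ∂h/∂y = -0.002066 (det = 3050).
h(150, 15) = 304.47 + (-0.02962)·(30) + (-0.002066)·(-105) = 304.47 -0.889 +0.217 = 303.798 ft.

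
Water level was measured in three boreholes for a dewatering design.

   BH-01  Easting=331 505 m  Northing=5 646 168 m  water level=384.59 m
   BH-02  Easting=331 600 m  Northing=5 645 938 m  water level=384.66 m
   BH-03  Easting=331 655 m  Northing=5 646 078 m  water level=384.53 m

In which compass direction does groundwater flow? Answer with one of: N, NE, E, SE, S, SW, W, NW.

Differences from BH-01: to BH-02 (Δx, Δy, Δh) = (95, -230, +0.07); to BH-03 = (150, -90, -0.06).
Determinant of the coordinate differences = 95·(-90) − 150·(-230) = 25950.
∂h/∂x = [(+0.07)·(-90) − (-0.06)·(-230)] / 25950 = -0.0007746
∂h/∂y = [95·(-0.06) − 150·(+0.07)] / 25950 = -0.0006243
Flow = −∇h = (+0.0007746 east, +0.0006243 north), which points northeast.

NE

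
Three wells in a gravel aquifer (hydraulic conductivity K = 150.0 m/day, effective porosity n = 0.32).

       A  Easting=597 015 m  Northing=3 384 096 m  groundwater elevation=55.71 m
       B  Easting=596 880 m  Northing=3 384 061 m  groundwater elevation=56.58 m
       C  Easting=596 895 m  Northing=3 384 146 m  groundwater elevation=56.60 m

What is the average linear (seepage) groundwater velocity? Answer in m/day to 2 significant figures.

Differences from A: to B (Δx, Δy, Δh) = (-135, -35, +0.87); to C = (-120, 50, +0.89).
Solve a·Δx + b·Δy = Δh: det = (-135)·50 − (-120)·(-35) = -10950.
∂h/∂x = [(+0.87)·50 − (+0.89)·(-35)] / -10950 = -0.006817
∂h/∂y = [(-135)·(+0.89) − (-120)·(+0.87)] / -10950 = +0.001438
|∇h| = √(-0.006817² + 0.001438²) = 0.006967
Seepage velocity v = K·i/n = 150.0 × 0.006967 / 0.32 = 3.266 m/day.

3.3 m/day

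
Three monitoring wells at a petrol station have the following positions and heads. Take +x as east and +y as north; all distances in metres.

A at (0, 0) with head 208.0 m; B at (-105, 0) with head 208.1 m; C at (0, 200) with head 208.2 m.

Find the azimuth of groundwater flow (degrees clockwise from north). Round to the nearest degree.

136°

∂h/∂x = (208.1 − 208.0) / (-105 − 0) = -0.0009524
∂h/∂y = (208.2 − 208.0) / (200 − 0) = +0.0010000
Flow direction (−∇h) has components (+0.0009524 E, -0.0010000 N).
Azimuth = atan2(E, N) = atan2(+0.0009524, -0.0010000) = 136.4° ≈ 136°.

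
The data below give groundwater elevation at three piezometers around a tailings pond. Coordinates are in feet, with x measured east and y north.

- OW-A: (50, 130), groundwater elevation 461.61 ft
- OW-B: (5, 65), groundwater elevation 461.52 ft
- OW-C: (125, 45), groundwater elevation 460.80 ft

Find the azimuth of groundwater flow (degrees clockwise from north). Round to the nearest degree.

134°

Differences from OW-A: to OW-B (Δx, Δy, Δh) = (-45, -65, -0.09); to OW-C = (75, -85, -0.81).
Solve a·Δx + b·Δy = Δh: det = (-45)·(-85) − 75·(-65) = 8700.
∂h/∂x = [(-0.09)·(-85) − (-0.81)·(-65)] / 8700 = -0.005172
∂h/∂y = [(-45)·(-0.81) − 75·(-0.09)] / 8700 = +0.004966
Flow direction (−∇h) has components (+0.005172 E, -0.004966 N).
Azimuth = atan2(E, N) = atan2(+0.005172, -0.004966) = 133.8° ≈ 134°.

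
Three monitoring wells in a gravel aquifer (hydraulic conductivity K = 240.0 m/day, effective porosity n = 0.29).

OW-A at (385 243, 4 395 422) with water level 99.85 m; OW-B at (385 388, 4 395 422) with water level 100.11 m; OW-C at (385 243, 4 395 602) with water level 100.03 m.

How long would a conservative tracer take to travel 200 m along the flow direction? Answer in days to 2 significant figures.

∂h/∂x = (100.11 − 99.85) / (385388 − 385243) = +0.001793
∂h/∂y = (100.03 − 99.85) / (4395602 − 4395422) = +0.001000
|∇h| = √(0.001793² + 0.001000²) = 0.002053
Seepage velocity v = K·i/n = 240.0 × 0.002053 / 0.29 = 1.699 m/day.
t = 200 / 1.699 = 117.7 days.

120 days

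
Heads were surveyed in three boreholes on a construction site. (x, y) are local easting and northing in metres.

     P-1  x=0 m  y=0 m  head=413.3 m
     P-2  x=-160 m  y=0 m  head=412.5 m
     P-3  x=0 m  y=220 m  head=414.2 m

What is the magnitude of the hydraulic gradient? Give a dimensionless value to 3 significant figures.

∂h/∂x = (412.5 − 413.3) / (-160 − 0) = +0.005000
∂h/∂y = (414.2 − 413.3) / (220 − 0) = +0.004091
|∇h| = √(0.005000² + 0.004091²) = 0.00646

0.00646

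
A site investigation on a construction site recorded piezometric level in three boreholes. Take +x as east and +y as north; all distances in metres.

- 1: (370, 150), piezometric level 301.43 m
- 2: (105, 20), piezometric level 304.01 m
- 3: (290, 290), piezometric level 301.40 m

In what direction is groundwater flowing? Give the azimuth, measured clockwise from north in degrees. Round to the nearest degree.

059°

Taking 1 as reference: 2−1 = (-265, -130, +2.58); 3−1 = (-80, 140, -0.03).
Solve a·Δx + b·Δy = Δh: det = (-265)·140 − (-80)·(-130) = -47500.
∂h/∂x = [(+2.58)·140 − (-0.03)·(-130)] / -47500 = -0.007522
∂h/∂y = [(-265)·(-0.03) − (-80)·(+2.58)] / -47500 = -0.004513
Flow direction (−∇h) has components (+0.007522 E, +0.004513 N).
Azimuth = atan2(E, N) = atan2(+0.007522, +0.004513) = 59.0° ≈ 059°.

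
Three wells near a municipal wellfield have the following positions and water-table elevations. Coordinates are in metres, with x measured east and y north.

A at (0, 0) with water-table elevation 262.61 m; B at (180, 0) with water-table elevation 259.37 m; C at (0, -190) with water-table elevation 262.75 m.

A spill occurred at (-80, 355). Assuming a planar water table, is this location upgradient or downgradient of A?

upgradient

∂h/∂x = (259.37 − 262.61) / (180 − 0) = -0.01800
∂h/∂y = (262.75 − 262.61) / (-190 − 0) = -0.0007368
Head at (-80, 355) = 262.61 + (-0.01800)·(-80) + (-0.0007368)·(355) = 263.79 m.
That is higher than the 262.61 m at A, so the point is upgradient.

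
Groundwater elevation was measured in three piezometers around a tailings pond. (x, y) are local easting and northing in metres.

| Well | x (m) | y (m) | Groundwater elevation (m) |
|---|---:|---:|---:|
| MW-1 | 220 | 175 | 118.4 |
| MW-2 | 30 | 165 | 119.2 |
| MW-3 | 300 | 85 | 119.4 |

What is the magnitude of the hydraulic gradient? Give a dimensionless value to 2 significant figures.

With h = a·x + b·y + c and MW-1 as origin, the differences give:
  (-190)·a + (-10)·b = +0.8
  80·a + (-90)·b = +1.0
Eliminate b (×(-90) and ×(-10), subtract): 17900·a = -62.00 → a = ∂h/∂x = -0.003464
Back-substitute: b = ∂h/∂y = -0.01419.
|∇h| = √(-0.003464² + -0.01419²) = 0.01461

0.015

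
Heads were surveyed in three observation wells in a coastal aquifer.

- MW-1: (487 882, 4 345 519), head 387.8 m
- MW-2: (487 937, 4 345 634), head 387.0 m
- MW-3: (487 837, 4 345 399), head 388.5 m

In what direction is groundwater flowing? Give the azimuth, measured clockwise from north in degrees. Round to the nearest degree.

Three-point gradient (reference MW-1): Δ to MW-2 = (55, 115, -0.8), Δ to MW-3 = (-45, -120, +0.7).
∂h/∂x = -0.01088, ∂h/∂y = -0.001754 (det = -1425).
Flow direction (−∇h) has components (+0.01088 E, +0.001754 N).
Azimuth = atan2(E, N) = atan2(+0.01088, +0.001754) = 80.8° ≈ 081°.

081°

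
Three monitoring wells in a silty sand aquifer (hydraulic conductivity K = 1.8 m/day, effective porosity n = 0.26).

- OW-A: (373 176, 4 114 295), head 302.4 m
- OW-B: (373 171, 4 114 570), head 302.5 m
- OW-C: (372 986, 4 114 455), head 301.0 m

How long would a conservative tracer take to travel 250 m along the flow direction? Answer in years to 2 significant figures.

Three-point gradient (reference OW-A): Δ to OW-B = (-5, 275, +0.1), Δ to OW-C = (-190, 160, -1.4).
∂h/∂x = +0.007794, ∂h/∂y = +0.0005053 (det = 51450).
|∇h| = √(0.007794² + 0.0005053²) = 0.00781
Seepage velocity v = K·i/n = 1.8 × 0.00781 / 0.26 = 0.05407 m/day.
t = 250 / 0.05407 = 4624 days = 12.7 years.

13 years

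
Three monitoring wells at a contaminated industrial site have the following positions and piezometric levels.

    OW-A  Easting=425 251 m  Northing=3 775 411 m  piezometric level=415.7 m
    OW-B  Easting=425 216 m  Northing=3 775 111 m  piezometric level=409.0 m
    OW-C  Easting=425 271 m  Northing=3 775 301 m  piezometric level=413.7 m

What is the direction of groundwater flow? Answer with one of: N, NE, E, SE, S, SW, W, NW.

SW

Three-point gradient (reference OW-A): Δ to OW-B = (-35, -300, -6.7), Δ to OW-C = (20, -110, -2.0).
∂h/∂x = +0.01391, ∂h/∂y = +0.02071 (det = 9850).
Flow = −∇h = (-0.01391 east, -0.02071 north), which points southwest.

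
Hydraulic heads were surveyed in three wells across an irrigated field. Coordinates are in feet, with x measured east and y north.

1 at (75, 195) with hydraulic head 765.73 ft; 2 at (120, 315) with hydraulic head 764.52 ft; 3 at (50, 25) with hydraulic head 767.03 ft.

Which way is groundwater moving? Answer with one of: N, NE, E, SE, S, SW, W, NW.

Three-point gradient (reference 1): Δ to 2 = (45, 120, -1.21), Δ to 3 = (-25, -170, +1.30).
∂h/∂x = -0.01069, ∂h/∂y = -0.006075 (det = -4650).
Flow = −∇h = (+0.01069 east, +0.006075 north), which points northeast.

NE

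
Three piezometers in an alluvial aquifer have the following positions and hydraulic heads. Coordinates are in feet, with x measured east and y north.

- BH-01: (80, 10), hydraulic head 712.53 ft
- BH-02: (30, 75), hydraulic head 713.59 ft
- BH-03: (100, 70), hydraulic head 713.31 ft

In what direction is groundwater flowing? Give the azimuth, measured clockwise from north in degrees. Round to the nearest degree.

With h = a·x + b·y + c and BH-01 as origin, the differences give:
  (-50)·a + 65·b = +1.06
  20·a + 60·b = +0.78
Eliminate b (×60 and ×65, subtract): -4300·a = 12.900 → a = ∂h/∂x = -0.003000
Back-substitute: b = ∂h/∂y = +0.01400.
Flow direction (−∇h) has components (+0.003000 E, -0.01400 N).
Azimuth = atan2(E, N) = atan2(+0.003000, -0.01400) = 167.9° ≈ 168°.

168°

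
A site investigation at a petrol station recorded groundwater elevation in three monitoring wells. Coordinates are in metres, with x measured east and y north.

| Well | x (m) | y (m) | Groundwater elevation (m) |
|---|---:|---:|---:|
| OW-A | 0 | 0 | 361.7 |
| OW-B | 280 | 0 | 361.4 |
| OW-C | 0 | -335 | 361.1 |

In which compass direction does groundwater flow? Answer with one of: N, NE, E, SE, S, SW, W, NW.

SE

∂h/∂x = (361.4 − 361.7) / (280 − 0) = -0.001071
∂h/∂y = (361.1 − 361.7) / (-335 − 0) = +0.001791
Flow = −∇h = (+0.001071 east, -0.001791 north), which points southeast.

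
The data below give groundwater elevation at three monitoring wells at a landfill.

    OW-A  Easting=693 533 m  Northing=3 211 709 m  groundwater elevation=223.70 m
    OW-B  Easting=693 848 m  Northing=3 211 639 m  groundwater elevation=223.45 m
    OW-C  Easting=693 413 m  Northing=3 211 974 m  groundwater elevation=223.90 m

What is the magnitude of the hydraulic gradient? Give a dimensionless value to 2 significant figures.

0.00082

Differences from OW-A: to OW-B (Δx, Δy, Δh) = (315, -70, -0.25); to OW-C = (-120, 265, +0.20).
Determinant of the coordinate differences = 315·265 − (-120)·(-70) = 75075.
∂h/∂x = [(-0.25)·265 − (+0.20)·(-70)] / 75075 = -0.0006960
∂h/∂y = [315·(+0.20) − (-120)·(-0.25)] / 75075 = +0.0004396
|∇h| = √(-0.0006960² + 0.0004396²) = 0.0008232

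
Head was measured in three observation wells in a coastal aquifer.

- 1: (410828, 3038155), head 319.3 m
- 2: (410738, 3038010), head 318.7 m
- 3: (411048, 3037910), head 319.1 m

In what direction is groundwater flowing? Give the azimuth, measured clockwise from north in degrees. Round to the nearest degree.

With h = a·x + b·y + c and 1 as origin, the differences give:
  (-90)·a + (-145)·b = -0.6
  220·a + (-245)·b = -0.2
Eliminate b (×(-245) and ×(-145), subtract): 53950·a = 118.00 → a = ∂h/∂x = +0.002187
Back-substitute: b = ∂h/∂y = +0.002780.
Flow direction (−∇h) has components (-0.002187 E, -0.002780 N).
Azimuth = atan2(E, N) = atan2(-0.002187, -0.002780) = 218.2° ≈ 218°.

218°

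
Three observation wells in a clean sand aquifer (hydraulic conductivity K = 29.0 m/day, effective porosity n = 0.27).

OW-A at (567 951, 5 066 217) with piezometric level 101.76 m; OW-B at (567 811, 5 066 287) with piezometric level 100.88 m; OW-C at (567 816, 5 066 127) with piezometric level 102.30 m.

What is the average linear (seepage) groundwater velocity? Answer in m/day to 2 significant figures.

0.97 m/day

With h = a·x + b·y + c and OW-A as origin, the differences give:
  (-140)·a + 70·b = -0.88
  (-135)·a + (-90)·b = +0.54
Eliminate b (×(-90) and ×70, subtract): 22050·a = 41.400 → a = ∂h/∂x = +0.001878
Back-substitute: b = ∂h/∂y = -0.008816.
|∇h| = √(0.001878² + -0.008816²) = 0.009014
Seepage velocity v = K·i/n = 29.0 × 0.009014 / 0.27 = 0.9682 m/day.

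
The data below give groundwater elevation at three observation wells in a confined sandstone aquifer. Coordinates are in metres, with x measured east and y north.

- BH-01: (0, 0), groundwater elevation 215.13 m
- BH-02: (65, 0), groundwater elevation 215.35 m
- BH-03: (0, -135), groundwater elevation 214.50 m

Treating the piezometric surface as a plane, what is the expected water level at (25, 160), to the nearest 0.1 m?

∂h/∂x = (215.35 − 215.13) / (65 − 0) = +0.003385
∂h/∂y = (214.50 − 215.13) / (-135 − 0) = +0.004667
h(25, 160) = 215.13 + (+0.003385)·(25) + (+0.004667)·(160) = 215.13 +0.085 +0.747 = 215.961 m.

216.0 m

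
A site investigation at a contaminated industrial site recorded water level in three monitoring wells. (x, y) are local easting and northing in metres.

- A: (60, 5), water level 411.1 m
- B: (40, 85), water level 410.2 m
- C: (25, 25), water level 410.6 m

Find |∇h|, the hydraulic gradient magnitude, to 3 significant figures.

Taking A as reference: B−A = (-20, 80, -0.9); C−A = (-35, 20, -0.5).
Solve a·Δx + b·Δy = Δh: det = (-20)·20 − (-35)·80 = 2400.
∂h/∂x = [(-0.9)·20 − (-0.5)·80] / 2400 = +0.009167
∂h/∂y = [(-20)·(-0.5) − (-35)·(-0.9)] / 2400 = -0.008958
|∇h| = √(0.009167² + -0.008958²) = 0.01282

0.0128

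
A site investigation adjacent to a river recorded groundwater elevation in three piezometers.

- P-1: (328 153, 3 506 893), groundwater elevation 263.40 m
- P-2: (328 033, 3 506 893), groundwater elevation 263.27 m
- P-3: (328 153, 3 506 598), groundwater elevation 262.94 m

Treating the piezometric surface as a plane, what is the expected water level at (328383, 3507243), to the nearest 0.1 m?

∂h/∂x = (263.27 − 263.40) / (328033 − 328153) = +0.001083
∂h/∂y = (262.94 − 263.40) / (3506598 − 3506893) = +0.001559
h(328383, 3507243) = 263.40 + (+0.001083)·(230) + (+0.001559)·(350) = 263.40 +0.249 +0.546 = 264.195 m.

264.2 m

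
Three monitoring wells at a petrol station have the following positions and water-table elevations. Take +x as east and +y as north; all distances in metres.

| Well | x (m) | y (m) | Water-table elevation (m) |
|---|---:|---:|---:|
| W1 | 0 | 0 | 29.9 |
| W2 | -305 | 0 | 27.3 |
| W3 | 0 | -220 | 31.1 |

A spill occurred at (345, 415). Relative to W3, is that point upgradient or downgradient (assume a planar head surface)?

downgradient

∂h/∂x = (27.3 − 29.9) / (-305 − 0) = +0.008525
∂h/∂y = (31.1 − 29.9) / (-220 − 0) = -0.005455
Head at (345, 415) = 29.9 + (+0.008525)·(345) + (-0.005455)·(415) = 30.58 m.
That is lower than the 31.1 m at W3, so the point is downgradient.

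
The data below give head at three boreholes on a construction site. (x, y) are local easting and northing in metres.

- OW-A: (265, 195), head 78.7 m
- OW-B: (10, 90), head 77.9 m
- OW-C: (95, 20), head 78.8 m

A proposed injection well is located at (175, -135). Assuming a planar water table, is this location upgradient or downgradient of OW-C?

upgradient

Taking OW-A as reference: OW-B−OW-A = (-255, -105, -0.8); OW-C−OW-A = (-170, -175, +0.1).
Solve a·Δx + b·Δy = Δh: det = (-255)·(-175) − (-170)·(-105) = 26775.
∂h/∂x = [(-0.8)·(-175) − (+0.1)·(-105)] / 26775 = +0.005621
∂h/∂y = [(-255)·(+0.1) − (-170)·(-0.8)] / 26775 = -0.006032
Head at (175, -135) = 78.7 + (+0.005621)·(-90) + (-0.006032)·(-330) = 80.18 m.
That is higher than the 78.8 m at OW-C, so the point is upgradient.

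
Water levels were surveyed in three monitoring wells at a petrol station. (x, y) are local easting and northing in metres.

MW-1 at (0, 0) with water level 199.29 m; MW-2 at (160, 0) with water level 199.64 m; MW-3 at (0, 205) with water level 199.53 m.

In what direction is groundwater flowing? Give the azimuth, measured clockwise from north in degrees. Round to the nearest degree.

∂h/∂x = (199.64 − 199.29) / (160 − 0) = +0.002187
∂h/∂y = (199.53 − 199.29) / (205 − 0) = +0.001171
Flow direction (−∇h) has components (-0.002187 E, -0.001171 N).
Azimuth = atan2(E, N) = atan2(-0.002187, -0.001171) = 241.8° ≈ 242°.

242°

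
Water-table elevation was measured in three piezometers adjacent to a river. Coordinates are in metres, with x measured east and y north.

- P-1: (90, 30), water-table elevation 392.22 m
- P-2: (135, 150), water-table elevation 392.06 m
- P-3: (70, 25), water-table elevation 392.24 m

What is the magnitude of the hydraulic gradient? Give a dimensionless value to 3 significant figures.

0.00129

Taking P-1 as reference: P-2−P-1 = (45, 120, -0.16); P-3−P-1 = (-20, -5, +0.02).
Determinant of the coordinate differences = 45·(-5) − (-20)·120 = 2175.
∂h/∂x = [(-0.16)·(-5) − (+0.02)·120] / 2175 = -0.0007356
∂h/∂y = [45·(+0.02) − (-20)·(-0.16)] / 2175 = -0.001057
|∇h| = √(-0.0007356² + -0.001057²) = 0.001288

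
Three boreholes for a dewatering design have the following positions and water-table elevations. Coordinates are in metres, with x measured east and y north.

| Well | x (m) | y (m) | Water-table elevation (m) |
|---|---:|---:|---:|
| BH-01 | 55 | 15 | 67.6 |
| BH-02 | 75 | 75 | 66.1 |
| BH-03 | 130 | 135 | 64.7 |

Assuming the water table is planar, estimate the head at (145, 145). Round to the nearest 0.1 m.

Taking BH-01 as reference: BH-02−BH-01 = (20, 60, -1.5); BH-03−BH-01 = (75, 120, -2.9).
Determinant of the coordinate differences = 20·120 − 75·60 = -2100.
∂h/∂x = [(-1.5)·120 − (-2.9)·60] / -2100 = +0.002857
∂h/∂y = [20·(-2.9) − 75·(-1.5)] / -2100 = -0.02595
h(145, 145) = 67.6 + (+0.002857)·(90) + (-0.02595)·(130) = 67.6 +0.257 -3.374 = 64.483 m.

64.5 m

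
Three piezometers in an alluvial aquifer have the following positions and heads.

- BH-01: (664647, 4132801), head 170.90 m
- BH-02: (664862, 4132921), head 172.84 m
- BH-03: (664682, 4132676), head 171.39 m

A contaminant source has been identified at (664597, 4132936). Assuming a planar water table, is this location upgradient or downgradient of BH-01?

With h = a·x + b·y + c and BH-01 as origin, the differences give:
  215·a + 120·b = +1.94
  35·a + (-125)·b = +0.49
Eliminate b (×(-125) and ×120, subtract): -31075·a = -301.300 → a = ∂h/∂x = +0.009696
Back-substitute: b = ∂h/∂y = -0.001205.
Head at (664597, 4132936) = 170.90 + (+0.009696)·(-50) + (-0.001205)·(135) = 170.25 m.
That is lower than the 170.90 m at BH-01, so the point is downgradient.

downgradient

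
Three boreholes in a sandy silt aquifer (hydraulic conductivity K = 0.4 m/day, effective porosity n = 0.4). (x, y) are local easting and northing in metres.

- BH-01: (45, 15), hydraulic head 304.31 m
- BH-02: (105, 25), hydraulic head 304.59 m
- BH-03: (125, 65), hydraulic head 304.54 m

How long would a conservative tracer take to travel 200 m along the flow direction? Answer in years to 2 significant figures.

83 years

With h = a·x + b·y + c and BH-01 as origin, the differences give:
  60·a + 10·b = +0.28
  80·a + 50·b = +0.23
Eliminate b (×50 and ×10, subtract): 2200·a = 11.700 → a = ∂h/∂x = +0.005318
Back-substitute: b = ∂h/∂y = -0.003909.
|∇h| = √(0.005318² + -0.003909²) = 0.0066
Seepage velocity v = K·i/n = 0.4 × 0.0066 / 0.4 = 0.0066 m/day.
t = 200 / 0.0066 = 3.03e+04 days = 83 years.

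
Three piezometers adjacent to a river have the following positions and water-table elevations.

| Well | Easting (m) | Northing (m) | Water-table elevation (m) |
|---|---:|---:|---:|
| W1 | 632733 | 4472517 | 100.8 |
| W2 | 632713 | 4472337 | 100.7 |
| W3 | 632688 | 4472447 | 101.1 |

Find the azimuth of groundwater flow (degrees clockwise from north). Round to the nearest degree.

Taking W1 as reference: W2−W1 = (-20, -180, -0.1); W3−W1 = (-45, -70, +0.3).
Determinant of the coordinate differences = (-20)·(-70) − (-45)·(-180) = -6700.
∂h/∂x = [(-0.1)·(-70) − (+0.3)·(-180)] / -6700 = -0.009104
∂h/∂y = [(-20)·(+0.3) − (-45)·(-0.1)] / -6700 = +0.001567
Flow direction (−∇h) has components (+0.009104 E, -0.001567 N).
Azimuth = atan2(E, N) = atan2(+0.009104, -0.001567) = 99.8° ≈ 100°.

100°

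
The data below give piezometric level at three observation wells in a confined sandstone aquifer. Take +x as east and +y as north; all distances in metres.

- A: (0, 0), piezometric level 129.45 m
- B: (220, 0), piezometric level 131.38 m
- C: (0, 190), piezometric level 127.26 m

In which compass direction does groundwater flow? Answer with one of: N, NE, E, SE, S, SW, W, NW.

NW

∂h/∂x = (131.38 − 129.45) / (220 − 0) = +0.008773
∂h/∂y = (127.26 − 129.45) / (190 − 0) = -0.01153
Flow = −∇h = (-0.008773 east, +0.01153 north), which points northwest.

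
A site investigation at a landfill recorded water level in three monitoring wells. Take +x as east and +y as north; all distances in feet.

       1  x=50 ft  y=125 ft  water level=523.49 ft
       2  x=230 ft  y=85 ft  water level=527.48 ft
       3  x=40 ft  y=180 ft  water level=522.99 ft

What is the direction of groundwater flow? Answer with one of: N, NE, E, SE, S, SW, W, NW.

Three-point gradient (reference 1): Δ to 2 = (180, -40, +3.99), Δ to 3 = (-10, 55, -0.50).
∂h/∂x = +0.02099, ∂h/∂y = -0.005274 (det = 9500).
Flow = −∇h = (-0.02099 east, +0.005274 north), which points west.

W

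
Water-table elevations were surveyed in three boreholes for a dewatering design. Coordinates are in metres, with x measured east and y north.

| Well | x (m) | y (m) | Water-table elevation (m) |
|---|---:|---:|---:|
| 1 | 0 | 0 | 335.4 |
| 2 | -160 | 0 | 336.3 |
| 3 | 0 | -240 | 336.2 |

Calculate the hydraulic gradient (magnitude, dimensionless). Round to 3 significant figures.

0.00654

∂h/∂x = (336.3 − 335.4) / (-160 − 0) = -0.005625
∂h/∂y = (336.2 − 335.4) / (-240 − 0) = -0.003333
|∇h| = √(-0.005625² + -0.003333²) = 0.006538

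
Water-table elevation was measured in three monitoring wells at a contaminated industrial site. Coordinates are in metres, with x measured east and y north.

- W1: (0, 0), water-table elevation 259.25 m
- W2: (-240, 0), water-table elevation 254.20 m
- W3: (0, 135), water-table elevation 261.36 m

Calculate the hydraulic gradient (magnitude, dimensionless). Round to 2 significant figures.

0.026

∂h/∂x = (254.20 − 259.25) / (-240 − 0) = +0.02104
∂h/∂y = (261.36 − 259.25) / (135 − 0) = +0.01563
|∇h| = √(0.02104² + 0.01563²) = 0.02621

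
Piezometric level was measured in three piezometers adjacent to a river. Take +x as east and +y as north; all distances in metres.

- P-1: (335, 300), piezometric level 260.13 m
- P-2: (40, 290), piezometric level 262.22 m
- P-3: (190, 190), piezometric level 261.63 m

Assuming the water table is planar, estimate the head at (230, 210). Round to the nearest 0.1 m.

261.3 m

With h = a·x + b·y + c and P-1 as origin, the differences give:
  (-295)·a + (-10)·b = +2.09
  (-145)·a + (-110)·b = +1.50
Eliminate b (×(-110) and ×(-10), subtract): 31000·a = -214.900 → a = ∂h/∂x = -0.006932
Back-substitute: b = ∂h/∂y = -0.004498.
h(230, 210) = 260.13 + (-0.006932)·(-105) + (-0.004498)·(-90) = 260.13 +0.728 +0.405 = 261.263 m.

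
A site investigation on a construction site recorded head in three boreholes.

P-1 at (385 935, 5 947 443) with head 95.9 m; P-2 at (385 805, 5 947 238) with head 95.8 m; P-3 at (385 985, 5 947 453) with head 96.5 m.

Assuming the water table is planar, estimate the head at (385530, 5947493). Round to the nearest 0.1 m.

90.0 m

Taking P-1 as reference: P-2−P-1 = (-130, -205, -0.1); P-3−P-1 = (50, 10, +0.6).
Solve a·Δx + b·Δy = Δh: det = (-130)·10 − 50·(-205) = 8950.
∂h/∂x = [(-0.1)·10 − (+0.6)·(-205)] / 8950 = +0.01363
∂h/∂y = [(-130)·(+0.6) − 50·(-0.1)] / 8950 = -0.008156
h(385530, 5947493) = 95.9 + (+0.01363)·(-405) + (-0.008156)·(50) = 95.9 -5.521 -0.408 = 89.972 m.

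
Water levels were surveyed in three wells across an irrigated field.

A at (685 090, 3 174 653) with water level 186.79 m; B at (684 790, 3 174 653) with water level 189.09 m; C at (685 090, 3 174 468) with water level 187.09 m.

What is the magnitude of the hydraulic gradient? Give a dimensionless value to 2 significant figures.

∂h/∂x = (189.09 − 186.79) / (684790 − 685090) = -0.007667
∂h/∂y = (187.09 − 186.79) / (3174468 − 3174653) = -0.001622
|∇h| = √(-0.007667² + -0.001622²) = 0.007837

0.0078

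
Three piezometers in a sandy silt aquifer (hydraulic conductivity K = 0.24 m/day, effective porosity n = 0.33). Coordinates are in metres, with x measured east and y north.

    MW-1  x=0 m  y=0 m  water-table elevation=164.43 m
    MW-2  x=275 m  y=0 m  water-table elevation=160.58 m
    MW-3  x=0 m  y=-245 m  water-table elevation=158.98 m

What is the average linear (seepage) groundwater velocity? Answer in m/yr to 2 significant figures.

7.0 m/yr

∂h/∂x = (160.58 − 164.43) / (275 − 0) = -0.01400
∂h/∂y = (158.98 − 164.43) / (-245 − 0) = +0.02224
|∇h| = √(-0.01400² + 0.02224²) = 0.02628
Seepage velocity v = K·i/n = 0.24 × 0.02628 / 0.33 = 0.01911 m/day = 6.98 m/yr.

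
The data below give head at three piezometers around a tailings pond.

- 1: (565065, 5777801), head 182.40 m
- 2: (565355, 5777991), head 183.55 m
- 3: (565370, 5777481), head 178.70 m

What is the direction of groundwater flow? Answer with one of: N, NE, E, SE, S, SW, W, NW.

S

Taking 1 as reference: 2−1 = (290, 190, +1.15); 3−1 = (305, -320, -3.70).
Determinant of the coordinate differences = 290·(-320) − 305·190 = -150750.
∂h/∂x = [(+1.15)·(-320) − (-3.70)·190] / -150750 = -0.002222
∂h/∂y = [290·(-3.70) − 305·(+1.15)] / -150750 = +0.009444
Flow = −∇h = (+0.002222 east, -0.009444 north), which points south.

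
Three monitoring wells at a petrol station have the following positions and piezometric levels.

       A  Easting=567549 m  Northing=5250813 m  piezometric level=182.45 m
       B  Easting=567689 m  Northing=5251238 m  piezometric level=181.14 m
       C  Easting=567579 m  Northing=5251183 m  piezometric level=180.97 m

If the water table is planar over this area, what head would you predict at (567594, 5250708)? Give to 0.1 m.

Taking A as reference: B−A = (140, 425, -1.31); C−A = (30, 370, -1.48).
Determinant of the coordinate differences = 140·370 − 30·425 = 39050.
∂h/∂x = [(-1.31)·370 − (-1.48)·425] / 39050 = +0.003695
∂h/∂y = [140·(-1.48) − 30·(-1.31)] / 39050 = -0.004300
h(567594, 5250708) = 182.45 + (+0.003695)·(45) + (-0.004300)·(-105) = 182.45 +0.166 +0.451 = 183.068 m.

183.1 m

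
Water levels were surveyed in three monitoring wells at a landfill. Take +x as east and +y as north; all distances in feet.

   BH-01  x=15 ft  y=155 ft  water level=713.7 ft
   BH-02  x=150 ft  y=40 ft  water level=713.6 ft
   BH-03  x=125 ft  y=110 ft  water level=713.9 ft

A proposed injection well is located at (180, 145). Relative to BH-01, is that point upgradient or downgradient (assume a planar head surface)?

upgradient

Taking BH-01 as reference: BH-02−BH-01 = (135, -115, -0.1); BH-03−BH-01 = (110, -45, +0.2).
Determinant of the coordinate differences = 135·(-45) − 110·(-115) = 6575.
∂h/∂x = [(-0.1)·(-45) − (+0.2)·(-115)] / 6575 = +0.004183
∂h/∂y = [135·(+0.2) − 110·(-0.1)] / 6575 = +0.005779
Head at (180, 145) = 713.7 + (+0.004183)·(165) + (+0.005779)·(-10) = 714.33 ft.
That is higher than the 713.7 ft at BH-01, so the point is upgradient.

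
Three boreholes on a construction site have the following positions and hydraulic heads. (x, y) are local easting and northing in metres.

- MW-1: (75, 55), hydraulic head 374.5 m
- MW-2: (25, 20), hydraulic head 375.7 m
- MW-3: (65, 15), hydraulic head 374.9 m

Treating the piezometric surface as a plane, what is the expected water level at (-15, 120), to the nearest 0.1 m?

Three-point gradient (reference MW-1): Δ to MW-2 = (-50, -35, +1.2), Δ to MW-3 = (-10, -40, +0.4).
∂h/∂x = -0.02061, ∂h/∂y = -0.004848 (det = 1650).
h(-15, 120) = 374.5 + (-0.02061)·(-90) + (-0.004848)·(65) = 374.5 +1.855 -0.315 = 376.039 m.

376.0 m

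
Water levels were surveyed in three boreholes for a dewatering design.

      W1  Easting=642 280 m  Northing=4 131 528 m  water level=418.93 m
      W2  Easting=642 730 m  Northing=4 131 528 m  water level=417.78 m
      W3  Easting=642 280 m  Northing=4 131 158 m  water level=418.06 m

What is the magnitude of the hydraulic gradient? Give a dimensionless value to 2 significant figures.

∂h/∂x = (417.78 − 418.93) / (642730 − 642280) = -0.002556
∂h/∂y = (418.06 − 418.93) / (4131158 − 4131528) = +0.002351
|∇h| = √(-0.002556² + 0.002351²) = 0.003473

0.0035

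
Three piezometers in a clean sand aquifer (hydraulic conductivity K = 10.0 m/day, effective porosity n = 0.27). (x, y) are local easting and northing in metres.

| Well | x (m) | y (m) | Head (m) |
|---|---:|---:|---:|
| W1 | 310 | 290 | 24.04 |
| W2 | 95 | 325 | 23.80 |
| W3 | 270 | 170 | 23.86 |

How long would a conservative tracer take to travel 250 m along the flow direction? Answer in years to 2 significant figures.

11 years

With h = a·x + b·y + c and W1 as origin, the differences give:
  (-215)·a + 35·b = -0.24
  (-40)·a + (-120)·b = -0.18
Eliminate b (×(-120) and ×35, subtract): 27200·a = 35.100 → a = ∂h/∂x = +0.001290
Back-substitute: b = ∂h/∂y = +0.001070.
|∇h| = √(0.001290² + 0.001070²) = 0.001676
Seepage velocity v = K·i/n = 10.0 × 0.001676 / 0.27 = 0.06207 m/day.
t = 250 / 0.06207 = 4028 days = 11 years.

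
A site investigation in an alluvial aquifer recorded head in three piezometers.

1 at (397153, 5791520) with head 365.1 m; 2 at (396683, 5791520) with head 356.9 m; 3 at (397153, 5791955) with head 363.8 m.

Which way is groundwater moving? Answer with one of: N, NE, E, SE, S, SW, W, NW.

∂h/∂x = (356.9 − 365.1) / (396683 − 397153) = +0.01745
∂h/∂y = (363.8 − 365.1) / (5791955 − 5791520) = -0.002989
Flow = −∇h = (-0.01745 east, +0.002989 north), which points west.

W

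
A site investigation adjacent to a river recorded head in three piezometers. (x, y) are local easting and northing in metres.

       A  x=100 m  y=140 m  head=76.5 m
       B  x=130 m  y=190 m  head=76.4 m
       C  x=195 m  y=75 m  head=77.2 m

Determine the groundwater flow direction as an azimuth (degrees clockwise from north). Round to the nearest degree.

317°

Taking A as reference: B−A = (30, 50, -0.1); C−A = (95, -65, +0.7).
Solve a·Δx + b·Δy = Δh: det = 30·(-65) − 95·50 = -6700.
∂h/∂x = [(-0.1)·(-65) − (+0.7)·50] / -6700 = +0.004254
∂h/∂y = [30·(+0.7) − 95·(-0.1)] / -6700 = -0.004552
Flow direction (−∇h) has components (-0.004254 E, +0.004552 N).
Azimuth = atan2(E, N) = atan2(-0.004254, +0.004552) = 316.9° ≈ 317°.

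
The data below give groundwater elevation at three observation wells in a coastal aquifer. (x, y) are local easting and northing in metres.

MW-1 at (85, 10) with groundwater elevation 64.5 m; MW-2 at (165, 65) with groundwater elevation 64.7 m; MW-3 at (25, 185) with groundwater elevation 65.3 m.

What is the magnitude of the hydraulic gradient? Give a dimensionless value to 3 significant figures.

Three-point gradient (reference MW-1): Δ to MW-2 = (80, 55, +0.2), Δ to MW-3 = (-60, 175, +0.8).
∂h/∂x = -0.0005202, ∂h/∂y = +0.004393 (det = 17300).
|∇h| = √(-0.0005202² + 0.004393²) = 0.004424

0.00442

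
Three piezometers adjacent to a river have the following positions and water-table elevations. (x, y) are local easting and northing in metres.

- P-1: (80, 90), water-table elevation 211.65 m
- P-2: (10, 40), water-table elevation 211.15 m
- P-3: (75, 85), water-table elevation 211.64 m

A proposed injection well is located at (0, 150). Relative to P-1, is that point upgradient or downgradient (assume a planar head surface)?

With h = a·x + b·y + c and P-1 as origin, the differences give:
  (-70)·a + (-50)·b = -0.50
  (-5)·a + (-5)·b = -0.01
Eliminate b (×(-5) and ×(-50), subtract): 100·a = 2.000 → a = ∂h/∂x = +0.02000
Back-substitute: b = ∂h/∂y = -0.01800.
Head at (0, 150) = 211.65 + (+0.02000)·(-80) + (-0.01800)·(60) = 208.97 m.
That is lower than the 211.65 m at P-1, so the point is downgradient.

downgradient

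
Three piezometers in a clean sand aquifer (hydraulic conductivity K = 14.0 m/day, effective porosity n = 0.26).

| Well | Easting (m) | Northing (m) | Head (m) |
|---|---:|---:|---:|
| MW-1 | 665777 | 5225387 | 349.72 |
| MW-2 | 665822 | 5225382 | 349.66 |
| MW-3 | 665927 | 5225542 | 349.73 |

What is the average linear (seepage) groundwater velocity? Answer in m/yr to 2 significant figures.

34 m/yr

With h = a·x + b·y + c and MW-1 as origin, the differences give:
  45·a + (-5)·b = -0.06
  150·a + 155·b = +0.01
Eliminate b (×155 and ×(-5), subtract): 7725·a = -9.250 → a = ∂h/∂x = -0.001197
Back-substitute: b = ∂h/∂y = +0.001223.
|∇h| = √(-0.001197² + 0.001223²) = 0.001711
Seepage velocity v = K·i/n = 14.0 × 0.001711 / 0.26 = 0.09213 m/day = 33.65 m/yr.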